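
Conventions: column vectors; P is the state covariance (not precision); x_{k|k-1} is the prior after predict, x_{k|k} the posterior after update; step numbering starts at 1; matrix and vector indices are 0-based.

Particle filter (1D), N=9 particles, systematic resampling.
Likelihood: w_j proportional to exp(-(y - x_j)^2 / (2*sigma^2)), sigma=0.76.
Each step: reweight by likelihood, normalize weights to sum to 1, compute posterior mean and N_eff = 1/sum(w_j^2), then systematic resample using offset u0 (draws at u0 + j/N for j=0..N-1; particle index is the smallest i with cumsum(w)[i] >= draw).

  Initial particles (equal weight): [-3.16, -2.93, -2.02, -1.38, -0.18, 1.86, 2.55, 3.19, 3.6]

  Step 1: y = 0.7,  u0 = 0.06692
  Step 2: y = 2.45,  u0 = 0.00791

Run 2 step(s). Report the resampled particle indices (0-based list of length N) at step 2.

resampled_idx = [5, 5, 5, 6, 6, 7, 7, 8, 8]

step 1: w=[0.0000, 0.0000, 0.0018, 0.0261, 0.5647, 0.3444, 0.0571, 0.0052, 0.0008]  mean=0.6639  Neff=2.2652  idx=[4, 4, 4, 4, 4, 5, 5, 5, 6]
step 2: w=[0.0008, 0.0008, 0.0008, 0.0008, 0.0008, 0.2295, 0.2295, 0.2295, 0.3076]  mean=2.0643  Neff=3.9584  idx=[5, 5, 5, 6, 6, 7, 7, 8, 8]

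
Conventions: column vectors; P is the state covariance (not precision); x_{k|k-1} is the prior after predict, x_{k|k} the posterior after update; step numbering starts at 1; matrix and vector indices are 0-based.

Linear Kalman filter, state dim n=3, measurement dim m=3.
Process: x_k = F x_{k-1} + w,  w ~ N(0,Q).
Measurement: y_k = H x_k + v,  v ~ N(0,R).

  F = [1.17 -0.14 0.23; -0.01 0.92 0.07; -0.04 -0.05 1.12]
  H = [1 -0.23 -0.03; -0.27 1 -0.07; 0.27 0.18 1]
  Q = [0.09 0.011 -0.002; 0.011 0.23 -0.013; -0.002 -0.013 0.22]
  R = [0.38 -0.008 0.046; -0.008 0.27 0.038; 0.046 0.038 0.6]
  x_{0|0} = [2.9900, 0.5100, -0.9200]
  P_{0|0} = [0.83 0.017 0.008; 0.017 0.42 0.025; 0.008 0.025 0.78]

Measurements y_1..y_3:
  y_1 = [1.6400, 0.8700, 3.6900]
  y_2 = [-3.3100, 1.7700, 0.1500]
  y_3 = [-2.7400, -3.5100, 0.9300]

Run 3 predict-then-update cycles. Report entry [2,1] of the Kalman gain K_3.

K[2,1] = -0.1292

step 1: x^-=[3.2153, 0.3749, -1.1755]  P^-=[1.2728 -0.0162 0.1683; -0.0162 0.5923 0.0541; 0.1683 0.0541 1.1974]  S=[1.6833 -0.5138 0.4815; -0.5138 0.9685 -0.0308; 0.4815 -0.0308 2.0181]  K=[0.7362 0.0092 0.0767; 0.0921 0.6631 0.0656; -0.1597 -0.1415 0.6566]  nu=[-1.5243, 1.2809, 3.9299]  x^+=[2.4064, 1.3418, 1.4672]  P^+=[0.3011 0.0797 -0.0154; 0.0797 0.2031 0.0107; -0.0154 0.0107 0.3835]
step 2: x^-=[2.9651, 1.3131, 1.4799]  P^-=[0.4913 0.0744 0.0581; 0.0744 0.4037 0.0162; 0.0581 0.0162 0.7025]  S=[0.8559 -0.1569 0.2034; -0.1569 0.6728 0.0413; 0.2034 0.0413 1.3958]  K=[0.5417 0.0295 0.0664; 0.0727 0.5824 0.0502; -0.1129 -0.1317 0.5370]  nu=[-5.9287, 1.3611, -2.3668]  x^+=[-0.3634, 1.5562, 0.6991]  P^+=[0.2237 0.0661 -0.0064; 0.0661 0.1768 0.0059; -0.0064 0.0059 0.3126]
step 3: x^-=[-0.4823, 1.4843, 0.7197]  P^-=[0.3907 0.0626 0.0565; 0.0626 0.3808 0.0072; 0.0565 0.0072 0.6132]  S=[0.7593 -0.1369 0.1790; -0.1369 0.6496 0.0398; 0.1790 0.0398 1.2932]  K=[0.4823 0.0254 0.0664; 0.0585 0.5689 0.0460; -0.0941 -0.1292 0.5040]  nu=[-1.8947, -5.0742, 0.0733]  x^+=[-1.5203, -1.5099, 1.5904]  P^+=[0.1997 0.0593 -0.0016; 0.0593 0.1713 0.0051; -0.0016 0.0051 0.2927]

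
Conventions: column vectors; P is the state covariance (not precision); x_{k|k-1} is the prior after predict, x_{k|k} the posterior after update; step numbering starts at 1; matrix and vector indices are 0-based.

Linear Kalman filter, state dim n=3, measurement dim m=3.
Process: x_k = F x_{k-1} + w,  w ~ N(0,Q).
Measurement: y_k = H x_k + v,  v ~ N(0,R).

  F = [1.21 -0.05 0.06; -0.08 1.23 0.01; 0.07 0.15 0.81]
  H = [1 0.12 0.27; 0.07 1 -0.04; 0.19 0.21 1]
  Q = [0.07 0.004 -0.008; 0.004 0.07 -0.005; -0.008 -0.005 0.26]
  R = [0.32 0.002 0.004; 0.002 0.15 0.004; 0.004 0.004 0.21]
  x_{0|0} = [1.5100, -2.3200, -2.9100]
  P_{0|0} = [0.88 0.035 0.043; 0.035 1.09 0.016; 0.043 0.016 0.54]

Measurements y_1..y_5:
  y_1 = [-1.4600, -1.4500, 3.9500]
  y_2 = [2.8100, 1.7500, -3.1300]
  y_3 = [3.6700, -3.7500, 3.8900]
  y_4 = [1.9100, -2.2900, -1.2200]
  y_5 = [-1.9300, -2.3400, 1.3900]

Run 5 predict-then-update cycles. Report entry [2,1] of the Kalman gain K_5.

K[2,1] = -0.0771

step 1: x^-=[1.7685, -3.0035, -2.5994]  P^-=[1.3650 -0.0942 0.1327; -0.0942 1.7182 0.2114; 0.1327 0.2114 0.6526]  S=[1.8200 0.2550 0.6377; 0.2550 1.8451 0.5554; 0.6377 0.5554 1.1193]  K=[0.8046 -0.0887 -0.0818; -0.0624 0.9075 0.0804; -0.0575 -0.1067 0.7309]  nu=[-2.1662, 1.3257, 6.8441]  x^+=[-0.6521, -1.1148, 2.3864]  P^+=[0.2772 -0.0338 -0.0599; -0.0338 0.1386 -0.0024; -0.0599 -0.0024 0.1647]
step 2: x^-=[-0.5901, -1.2951, 1.7201]  P^-=[0.4722 -0.0823 -0.0424; -0.0823 0.2882 0.0193; -0.0424 0.0193 0.3645]  S=[0.7815 -0.0113 0.1390; -0.0113 0.4282 0.0558; 0.1390 0.0558 0.5896]  K=[0.5899 -0.0851 -0.0802; -0.0558 0.6483 0.0606; -0.0382 -0.0788 0.6278]  nu=[3.0911, 3.1552, -4.4660]  x^+=[1.3231, 0.3072, -1.4506]  P^+=[0.2046 -0.0281 -0.0478; -0.0281 0.0993 -0.0004; -0.0478 -0.0004 0.1405]
step 3: x^-=[1.4986, 0.2576, -1.0363]  P^-=[0.3667 -0.0642 -0.0366; -0.0642 0.2272 0.0139; -0.0366 0.0139 0.3493]  S=[0.6812 -0.0091 0.1227; -0.0091 0.3697 0.0409; 0.1227 0.0409 0.5694]  K=[0.5246 -0.0792 -0.0730; -0.0507 0.5936 0.0550; -0.0251 -0.0762 0.6173]  nu=[2.4203, -4.1539, 4.5875]  x^+=[2.7625, -2.0787, 2.0515]  P^+=[0.1820 -0.0256 -0.0428; -0.0256 0.0909 -0.0005; -0.0428 -0.0005 0.1375]
step 4: x^-=[3.5697, -2.7573, 1.5433]  P^-=[0.3341 -0.0577 -0.0332; -0.0577 0.2138 0.0122; -0.0332 0.0122 0.3476]  S=[0.6516 -0.0069 0.1206; -0.0069 0.3572 0.0377; 0.1206 0.0377 0.5670]  K=[0.5005 -0.0752 -0.0694; -0.0477 0.5795 0.0530; -0.0194 -0.0766 0.6157]  nu=[-1.7455, 0.2791, -2.8625]  x^+=[2.8737, -2.6641, -0.2066]  P^+=[0.1736 -0.0243 -0.0407; -0.0243 0.0887 -0.0007; -0.0407 -0.0007 0.1368]
step 5: x^-=[3.5979, -3.5087, -0.3658]  P^-=[0.3220 -0.0549 -0.0317; -0.0549 0.2102 0.0116; -0.0317 0.0116 0.3473]  S=[0.6408 -0.0056 0.1202; -0.0056 0.3539 0.0368; 0.1202 0.0368 0.5666]  K=[0.4909 -0.0730 -0.0677; -0.0462 0.5756 0.0523; -0.0170 -0.0771 0.6152]  nu=[-5.0081, 0.9023, 1.8090]  x^+=[0.9510, -2.6634, 0.7629]  P^+=[0.1703 -0.0238 -0.0399; -0.0238 0.0881 -0.0009; -0.0399 -0.0009 0.1366]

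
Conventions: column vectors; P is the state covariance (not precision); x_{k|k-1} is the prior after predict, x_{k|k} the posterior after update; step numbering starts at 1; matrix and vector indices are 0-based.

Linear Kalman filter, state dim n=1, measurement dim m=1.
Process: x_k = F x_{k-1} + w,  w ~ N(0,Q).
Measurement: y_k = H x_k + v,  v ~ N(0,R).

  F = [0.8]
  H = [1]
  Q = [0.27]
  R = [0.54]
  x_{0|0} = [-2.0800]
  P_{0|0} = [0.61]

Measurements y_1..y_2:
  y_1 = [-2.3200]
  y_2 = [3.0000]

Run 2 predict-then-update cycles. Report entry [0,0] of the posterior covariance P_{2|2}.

step 1: x^-=[-1.6640]  P^-=[0.6604]  S=[1.2004]  K=[0.5501]  nu=[-0.6560]  x^+=[-2.0249]  P^+=[0.2971]
step 2: x^-=[-1.6199]  P^-=[0.4601]  S=[1.0001]  K=[0.4601]  nu=[4.6199]  x^+=[0.5056]  P^+=[0.2484]

P_post[0,0] = 0.2484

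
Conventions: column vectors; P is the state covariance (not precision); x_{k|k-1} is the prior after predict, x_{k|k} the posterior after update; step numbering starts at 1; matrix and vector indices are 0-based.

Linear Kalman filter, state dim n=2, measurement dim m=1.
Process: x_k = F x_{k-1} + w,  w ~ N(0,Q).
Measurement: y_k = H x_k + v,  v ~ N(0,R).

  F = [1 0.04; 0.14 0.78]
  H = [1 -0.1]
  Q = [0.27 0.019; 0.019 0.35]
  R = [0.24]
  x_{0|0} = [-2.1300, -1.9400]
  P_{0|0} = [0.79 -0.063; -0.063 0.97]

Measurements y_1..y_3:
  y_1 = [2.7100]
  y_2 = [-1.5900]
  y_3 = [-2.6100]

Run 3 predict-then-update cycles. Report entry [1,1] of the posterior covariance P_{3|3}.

step 1: x^-=[-2.2076, -1.8114]  P^-=[1.0565 0.1104; 0.1104 0.9419]  S=[1.2839]  K=[0.8143; 0.0126]  nu=[4.7365]  x^+=[1.6494, -1.7517]  P^+=[0.2052 0.0972; 0.0972 0.9417]
step 2: x^-=[1.5793, -1.1354]  P^-=[0.4844 0.1535; 0.1535 0.9482]  S=[0.7032]  K=[0.6671; 0.0834]  nu=[-3.2829]  x^+=[-0.6105, -1.4092]  P^+=[0.1715 0.1143; 0.1143 0.9433]
step 3: x^-=[-0.6669, -1.1846]  P^-=[0.4522 0.1623; 0.1623 0.9522]  S=[0.6693]  K=[0.6514; 0.1002]  nu=[-2.0616]  x^+=[-2.0098, -1.3911]  P^+=[0.1682 0.1186; 0.1186 0.9455]

P_post[1,1] = 0.9455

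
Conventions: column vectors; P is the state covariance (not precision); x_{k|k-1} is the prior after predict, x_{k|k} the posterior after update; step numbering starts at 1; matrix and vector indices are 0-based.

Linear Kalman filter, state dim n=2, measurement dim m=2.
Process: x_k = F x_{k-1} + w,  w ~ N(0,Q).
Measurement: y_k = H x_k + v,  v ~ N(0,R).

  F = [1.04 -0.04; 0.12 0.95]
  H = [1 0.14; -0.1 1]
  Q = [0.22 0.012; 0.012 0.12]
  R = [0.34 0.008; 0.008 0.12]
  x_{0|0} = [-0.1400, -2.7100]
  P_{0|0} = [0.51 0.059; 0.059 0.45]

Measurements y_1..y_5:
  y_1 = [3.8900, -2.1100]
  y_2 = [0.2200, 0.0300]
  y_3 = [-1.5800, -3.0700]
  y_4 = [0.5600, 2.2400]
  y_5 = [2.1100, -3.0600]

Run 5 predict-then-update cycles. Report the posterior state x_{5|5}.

step 1: x^-=[-0.0372, -2.5913]  P^-=[0.7674 0.1166; 0.1166 0.5469]  S=[1.1508 0.1228; 0.1228 0.6513]  K=[0.6884 -0.0686; 0.0818 0.8064]  nu=[4.2900, 0.4776]  x^+=[2.8831, -1.8552]  P^+=[0.2307 0.0203; 0.0203 0.0995]
step 2: x^-=[3.0727, -1.4165]  P^-=[0.4679 0.0570; 0.0570 0.2177]  S=[0.8282 0.0479; 0.0479 0.3310]  K=[0.5777 -0.0527; 0.0692 0.6305]  nu=[-2.6544, 1.7538]  x^+=[1.4467, -0.4943]  P^+=[0.1935 0.0176; 0.0176 0.0780]
step 3: x^-=[1.5243, -0.2960]  P^-=[0.4280 0.0505; 0.0505 0.1972]  S=[0.7860 0.0426; 0.0426 0.3114]  K=[0.5563 -0.0513; 0.0664 0.6080]  nu=[-3.0629, -2.6216]  x^+=[-0.0450, -2.0934]  P^+=[0.1864 0.0169; 0.0169 0.0752]
step 4: x^-=[0.0369, -1.9941]  P^-=[0.4203 0.0490; 0.0490 0.1944]  S=[0.7778 0.0415; 0.0415 0.3088]  K=[0.5519 -0.0515; 0.0657 0.6048]  nu=[0.8022, 4.2378]  x^+=[0.2613, 0.6217]  P^+=[0.1849 0.0167; 0.0167 0.0748]
step 5: x^-=[0.2469, 0.6220]  P^-=[0.4187 0.0487; 0.0487 0.1940]  S=[0.7761 0.0413; 0.0413 0.3084]  K=[0.5510 -0.0517; 0.0656 0.6043]  nu=[1.7760, -3.6573]  x^+=[1.4145, -1.4718]  P^+=[0.1846 0.0167; 0.0167 0.0747]

x_post = [1.4145, -1.4718]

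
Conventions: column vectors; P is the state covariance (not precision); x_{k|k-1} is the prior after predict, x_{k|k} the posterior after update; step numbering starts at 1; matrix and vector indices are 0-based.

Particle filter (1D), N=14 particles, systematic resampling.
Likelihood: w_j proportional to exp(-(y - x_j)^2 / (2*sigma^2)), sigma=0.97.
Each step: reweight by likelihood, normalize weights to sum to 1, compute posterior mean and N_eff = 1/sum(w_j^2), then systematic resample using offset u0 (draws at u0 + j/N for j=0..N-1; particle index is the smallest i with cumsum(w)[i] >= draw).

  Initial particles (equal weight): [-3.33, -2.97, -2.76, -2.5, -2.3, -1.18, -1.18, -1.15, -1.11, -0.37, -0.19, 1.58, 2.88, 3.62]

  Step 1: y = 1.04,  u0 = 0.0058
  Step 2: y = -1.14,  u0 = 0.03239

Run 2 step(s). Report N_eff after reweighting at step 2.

step 1: w=[0.0000, 0.0001, 0.0002, 0.0006, 0.0012, 0.0337, 0.0337, 0.0362, 0.0397, 0.1609, 0.2071, 0.3964, 0.0766, 0.0135]  mean=0.6262  Neff=4.2167  idx=[5, 7, 9, 9, 9, 10, 10, 10, 11, 11, 11, 11, 11, 12]
step 2: w=[0.1626, 0.1628, 0.1188, 0.1188, 0.1188, 0.1008, 0.1008, 0.1008, 0.0032, 0.0032, 0.0032, 0.0032, 0.0032, 0.0000]  mean=-0.5430  Neff=7.9508  idx=[0, 0, 1, 1, 1, 2, 3, 3, 4, 4, 5, 6, 7, 7]

N_eff = 7.9508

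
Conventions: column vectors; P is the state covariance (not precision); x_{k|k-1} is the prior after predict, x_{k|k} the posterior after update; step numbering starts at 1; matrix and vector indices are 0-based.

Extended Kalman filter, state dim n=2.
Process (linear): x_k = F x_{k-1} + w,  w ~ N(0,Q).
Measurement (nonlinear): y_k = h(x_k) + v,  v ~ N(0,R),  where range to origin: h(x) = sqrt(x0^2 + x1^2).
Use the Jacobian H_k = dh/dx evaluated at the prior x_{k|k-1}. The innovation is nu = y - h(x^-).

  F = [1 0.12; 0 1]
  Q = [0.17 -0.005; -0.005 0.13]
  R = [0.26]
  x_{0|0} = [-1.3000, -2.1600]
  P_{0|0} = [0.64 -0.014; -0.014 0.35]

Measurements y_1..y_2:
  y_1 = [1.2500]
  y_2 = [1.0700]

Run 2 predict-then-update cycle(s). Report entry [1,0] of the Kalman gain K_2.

K[1,0] = -0.4514

step 1: x^-=[-1.5592, -2.1600]  P^-=[0.8117 0.0230; 0.0230 0.4800]  H_jac=[-0.5853 -0.8108]  S=[0.8755]  K=[-0.5640; -0.4599]  nu=[-1.4140]  x^+=[-0.7618, -1.5097]  P^+=[0.5332 -0.2041; -0.2041 0.2948]
step 2: x^-=[-0.9429, -1.5097]  P^-=[0.6585 -0.1737; -0.1737 0.4248]  H_jac=[-0.5298 -0.8481]  S=[0.5943]  K=[-0.3391; -0.4514]  nu=[-0.7099]  x^+=[-0.7022, -1.1892]  P^+=[0.5902 -0.2647; -0.2647 0.3037]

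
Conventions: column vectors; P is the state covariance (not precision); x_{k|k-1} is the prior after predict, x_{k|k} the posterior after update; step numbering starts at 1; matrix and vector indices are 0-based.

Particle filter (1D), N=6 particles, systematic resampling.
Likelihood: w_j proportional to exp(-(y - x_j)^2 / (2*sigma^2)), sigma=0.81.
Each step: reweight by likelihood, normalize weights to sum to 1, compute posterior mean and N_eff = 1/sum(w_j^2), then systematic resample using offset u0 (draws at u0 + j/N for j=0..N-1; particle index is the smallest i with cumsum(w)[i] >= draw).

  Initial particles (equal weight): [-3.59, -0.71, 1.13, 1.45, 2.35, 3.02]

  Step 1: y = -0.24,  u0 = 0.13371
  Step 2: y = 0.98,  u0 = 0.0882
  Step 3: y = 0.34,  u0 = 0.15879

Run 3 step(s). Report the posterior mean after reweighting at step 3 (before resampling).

step 1: w=[0.0002, 0.7017, 0.1987, 0.0942, 0.0050, 0.0003]  mean=-0.1252  Neff=1.8491  idx=[1, 1, 1, 1, 2, 3]
step 2: w=[0.0497, 0.0497, 0.0497, 0.0497, 0.4308, 0.3704]  mean=0.8826  Neff=3.0063  idx=[1, 4, 4, 4, 5, 5]
step 3: w=[0.1402, 0.2019, 0.2019, 0.2019, 0.1270, 0.1270]  mean=0.9533  Neff=5.7394  idx=[1, 1, 2, 3, 4, 5]

post_mean = 0.9533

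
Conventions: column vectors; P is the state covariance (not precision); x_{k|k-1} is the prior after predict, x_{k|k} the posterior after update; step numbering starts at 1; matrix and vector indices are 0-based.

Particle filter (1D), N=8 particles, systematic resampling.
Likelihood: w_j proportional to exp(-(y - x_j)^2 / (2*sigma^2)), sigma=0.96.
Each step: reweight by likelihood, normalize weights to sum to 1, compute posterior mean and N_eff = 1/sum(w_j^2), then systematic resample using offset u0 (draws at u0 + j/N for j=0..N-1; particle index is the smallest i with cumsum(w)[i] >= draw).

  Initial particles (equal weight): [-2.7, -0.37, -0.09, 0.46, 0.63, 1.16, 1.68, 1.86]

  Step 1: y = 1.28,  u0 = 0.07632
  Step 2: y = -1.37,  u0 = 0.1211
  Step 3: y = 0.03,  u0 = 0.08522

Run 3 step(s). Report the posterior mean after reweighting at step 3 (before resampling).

post_mean = 0.1916

step 1: w=[0.0000, 0.0474, 0.0749, 0.1440, 0.1649, 0.2058, 0.1902, 0.1728]  mean=1.0254  Neff=6.0914  idx=[2, 3, 4, 5, 5, 6, 6, 7]
step 2: w=[0.5366, 0.2121, 0.1490, 0.0405, 0.0405, 0.0084, 0.0084, 0.0045]  mean=0.2738  Neff=2.7892  idx=[0, 0, 0, 0, 1, 1, 2, 7]
step 3: w=[0.1467, 0.1467, 0.1467, 0.1467, 0.1337, 0.1337, 0.1216, 0.0240]  mean=0.1916  Neff=7.2863  idx=[0, 1, 2, 3, 3, 4, 5, 6]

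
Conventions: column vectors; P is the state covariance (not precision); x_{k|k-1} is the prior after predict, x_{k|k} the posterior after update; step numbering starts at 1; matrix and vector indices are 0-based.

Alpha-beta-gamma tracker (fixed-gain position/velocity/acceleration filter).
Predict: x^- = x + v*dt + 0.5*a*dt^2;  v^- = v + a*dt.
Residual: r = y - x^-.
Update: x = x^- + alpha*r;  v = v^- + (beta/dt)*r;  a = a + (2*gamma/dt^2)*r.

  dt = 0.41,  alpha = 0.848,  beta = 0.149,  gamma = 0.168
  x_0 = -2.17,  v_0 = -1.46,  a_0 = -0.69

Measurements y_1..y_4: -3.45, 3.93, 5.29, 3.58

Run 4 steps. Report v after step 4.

step 1: x_pred=-2.8266  r=-0.6234  x^+=-3.3552  v^+=-1.9695  a^+=-1.9361
step 2: x_pred=-4.3254  r=8.2554  x^+=2.6752  v^+=0.2369  a^+=14.5650
step 3: x_pred=3.9965  r=1.2935  x^+=5.0934  v^+=6.6786  a^+=17.1505
step 4: x_pred=9.2731  r=-5.6931  x^+=4.4454  v^+=11.6414  a^+=5.7710

v_post = 11.6414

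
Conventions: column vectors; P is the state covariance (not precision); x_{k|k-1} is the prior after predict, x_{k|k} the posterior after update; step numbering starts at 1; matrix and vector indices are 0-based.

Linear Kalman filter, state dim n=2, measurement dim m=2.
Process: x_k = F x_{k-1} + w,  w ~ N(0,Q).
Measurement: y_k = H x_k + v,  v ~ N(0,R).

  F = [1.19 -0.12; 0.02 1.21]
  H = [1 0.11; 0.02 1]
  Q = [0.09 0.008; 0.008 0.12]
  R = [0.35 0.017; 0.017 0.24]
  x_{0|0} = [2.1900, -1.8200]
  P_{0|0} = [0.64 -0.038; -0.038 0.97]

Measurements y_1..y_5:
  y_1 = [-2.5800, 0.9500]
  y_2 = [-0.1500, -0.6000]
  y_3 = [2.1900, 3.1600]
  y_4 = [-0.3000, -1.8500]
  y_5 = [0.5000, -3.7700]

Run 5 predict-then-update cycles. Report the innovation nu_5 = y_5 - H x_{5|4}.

innov = [0.2927, -3.5888]

step 1: x^-=[2.8245, -2.1584]  P^-=[1.0211 -0.1722; -0.1722 1.5386]  S=[1.3518 0.0341; 0.0341 1.7721]  K=[0.7439 -0.1000; -0.0240 0.8667]  nu=[-5.1671, 3.0519]  x^+=[-1.3241, 0.6111]  P^+=[0.2605 -0.0166; -0.0166 0.2079]
step 2: x^-=[-1.6491, 0.7129]  P^-=[0.4666 -0.0398; -0.0398 0.4237]  S=[0.8129 0.0331; 0.0331 0.6623]  K=[0.5716 -0.0745; -0.0176 0.6394]  nu=[1.4206, -1.2799]  x^+=[-0.7417, -0.1306]  P^+=[0.2001 -0.0122; -0.0122 0.1534]
step 3: x^-=[-0.8669, -0.1728]  P^-=[0.3791 -0.0270; -0.0270 0.3441]  S=[0.7273 0.0354; 0.0354 0.5832]  K=[0.5203 -0.0649; -0.0138 0.5900]  nu=[3.0759, 3.3502]  x^+=[0.5161, 1.7613]  P^+=[0.1821 -0.0104; -0.0104 0.1416]
step 4: x^-=[0.4028, 2.1414]  P^-=[0.3529 -0.0231; -0.0231 0.3268]  S=[0.7018 0.0368; 0.0368 0.5661]  K=[0.5025 -0.0611; -0.0120 0.5774]  nu=[-0.9384, -3.9995]  x^+=[0.1756, -0.1564]  P^+=[0.1759 -0.0096; -0.0096 0.1386]
step 5: x^-=[0.2277, -0.1858]  P^-=[0.3438 -0.0218; -0.0218 0.3225]  S=[0.6929 0.0375; 0.0375 0.5617]  K=[0.4960 -0.0597; -0.0113 0.5740]  nu=[0.2927, -3.5888]  x^+=[0.5870, -2.2492]  P^+=[0.1736 -0.0094; -0.0094 0.1378]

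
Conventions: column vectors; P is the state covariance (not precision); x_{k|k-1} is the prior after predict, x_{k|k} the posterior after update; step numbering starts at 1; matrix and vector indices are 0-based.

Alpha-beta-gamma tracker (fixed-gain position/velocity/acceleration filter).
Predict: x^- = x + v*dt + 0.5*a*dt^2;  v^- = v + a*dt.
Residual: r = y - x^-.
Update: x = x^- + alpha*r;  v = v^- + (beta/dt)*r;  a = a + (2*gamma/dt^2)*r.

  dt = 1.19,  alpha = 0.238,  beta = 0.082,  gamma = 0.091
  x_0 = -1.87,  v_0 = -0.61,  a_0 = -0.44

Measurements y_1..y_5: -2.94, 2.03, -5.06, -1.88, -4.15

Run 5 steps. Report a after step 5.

a_post = 0.6984

step 1: x_pred=-2.9074  r=-0.0326  x^+=-2.9152  v^+=-1.1358  a^+=-0.4442
step 2: x_pred=-4.5813  r=6.6113  x^+=-3.0078  v^+=-1.2089  a^+=0.4055
step 3: x_pred=-4.1593  r=-0.9007  x^+=-4.3736  v^+=-0.7884  a^+=0.2898
step 4: x_pred=-5.1066  r=3.2266  x^+=-4.3387  v^+=-0.2212  a^+=0.7044
step 5: x_pred=-4.1031  r=-0.0469  x^+=-4.1143  v^+=0.6139  a^+=0.6984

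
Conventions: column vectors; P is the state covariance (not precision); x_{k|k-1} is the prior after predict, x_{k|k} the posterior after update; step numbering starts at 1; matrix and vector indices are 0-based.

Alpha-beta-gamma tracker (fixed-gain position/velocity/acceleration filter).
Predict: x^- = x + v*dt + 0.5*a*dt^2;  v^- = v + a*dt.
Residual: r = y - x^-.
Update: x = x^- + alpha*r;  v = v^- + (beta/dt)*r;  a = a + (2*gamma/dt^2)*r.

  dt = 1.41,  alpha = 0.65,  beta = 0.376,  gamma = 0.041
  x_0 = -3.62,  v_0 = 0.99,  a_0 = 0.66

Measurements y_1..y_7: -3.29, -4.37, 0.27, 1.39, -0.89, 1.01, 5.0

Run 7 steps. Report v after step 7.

v_post = 1.3671

step 1: x_pred=-1.5680  r=-1.7220  x^+=-2.6873  v^+=1.4614  a^+=0.5890
step 2: x_pred=-0.0413  r=-4.3287  x^+=-2.8549  v^+=1.1375  a^+=0.4104
step 3: x_pred=-0.8430  r=1.1130  x^+=-0.1196  v^+=2.0131  a^+=0.4563
step 4: x_pred=3.1725  r=-1.7825  x^+=2.0139  v^+=2.1812  a^+=0.3828
step 5: x_pred=5.4699  r=-6.3599  x^+=1.3360  v^+=1.0250  a^+=0.1205
step 6: x_pred=2.9010  r=-1.8910  x^+=1.6718  v^+=0.6906  a^+=0.0425
step 7: x_pred=2.6879  r=2.3121  x^+=4.1908  v^+=1.3671  a^+=0.1379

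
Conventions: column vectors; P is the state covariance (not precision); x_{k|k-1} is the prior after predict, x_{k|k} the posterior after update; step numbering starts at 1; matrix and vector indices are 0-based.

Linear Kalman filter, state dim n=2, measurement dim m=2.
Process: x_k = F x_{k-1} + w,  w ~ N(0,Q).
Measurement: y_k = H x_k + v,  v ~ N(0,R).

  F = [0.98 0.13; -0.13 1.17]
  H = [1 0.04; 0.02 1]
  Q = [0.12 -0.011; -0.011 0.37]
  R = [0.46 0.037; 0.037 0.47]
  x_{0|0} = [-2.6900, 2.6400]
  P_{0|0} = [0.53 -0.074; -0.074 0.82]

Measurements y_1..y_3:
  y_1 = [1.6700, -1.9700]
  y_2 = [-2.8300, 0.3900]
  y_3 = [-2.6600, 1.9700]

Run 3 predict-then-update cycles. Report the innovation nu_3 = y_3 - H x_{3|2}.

step 1: x^-=[-2.2930, 3.4385]  P^-=[0.6240 -0.0374; -0.0374 1.5240]  S=[1.0835 0.0730; 0.0730 1.9927]  K=[0.5768 -0.0336; -0.0298 0.7655]  nu=[3.8255, -5.3626]  x^+=[0.0940, -0.7807]  P^+=[0.2641 0.0003; 0.0003 0.3587]
step 2: x^-=[-0.0093, -0.9256]  P^-=[0.3798 0.0102; 0.0102 0.8654]  S=[0.8420 0.0894; 0.0894 1.3359]  K=[0.4533 -0.0170; -0.0157 0.6490]  nu=[-2.7836, 1.3158]  x^+=[-1.2936, -0.0280]  P^+=[0.2077 0.0046; 0.0046 0.3043]
step 3: x^-=[-1.2714, 0.1354]  P^-=[0.3258 0.0140; 0.0140 0.7887]  S=[0.7882 0.0891; 0.0891 1.2594]  K=[0.4156 -0.0131; -0.0131 0.6274]  nu=[-1.3940, 1.8600]  x^+=[-1.8750, 1.3207]  P^+=[0.1905 0.0054; 0.0054 0.2943]

innov = [-1.3940, 1.8600]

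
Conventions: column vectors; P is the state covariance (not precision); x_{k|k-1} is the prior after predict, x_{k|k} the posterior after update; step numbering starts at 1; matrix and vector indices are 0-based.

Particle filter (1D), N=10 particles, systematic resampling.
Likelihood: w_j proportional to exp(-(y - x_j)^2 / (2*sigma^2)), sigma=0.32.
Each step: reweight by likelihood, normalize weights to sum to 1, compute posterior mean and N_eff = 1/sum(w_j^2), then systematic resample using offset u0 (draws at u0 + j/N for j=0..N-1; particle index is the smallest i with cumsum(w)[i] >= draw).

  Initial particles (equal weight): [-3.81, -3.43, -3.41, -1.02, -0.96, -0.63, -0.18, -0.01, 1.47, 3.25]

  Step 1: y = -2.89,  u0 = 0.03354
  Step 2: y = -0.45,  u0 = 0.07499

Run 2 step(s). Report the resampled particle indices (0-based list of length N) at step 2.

resampled_idx = [1, 2, 3, 5, 5, 6, 7, 8, 9, 9]

step 1: w=[0.0306, 0.4596, 0.5098, 0.0000, 0.0000, 0.0000, 0.0000, 0.0000, 0.0000, 0.0000]  mean=-3.4314  Neff=2.1184  idx=[1, 1, 1, 1, 1, 2, 2, 2, 2, 2]
step 2: w=[0.0718, 0.0718, 0.0718, 0.0718, 0.0718, 0.1282, 0.1282, 0.1282, 0.1282, 0.1282]  mean=-3.4172  Neff=9.2625  idx=[1, 2, 3, 5, 5, 6, 7, 8, 9, 9]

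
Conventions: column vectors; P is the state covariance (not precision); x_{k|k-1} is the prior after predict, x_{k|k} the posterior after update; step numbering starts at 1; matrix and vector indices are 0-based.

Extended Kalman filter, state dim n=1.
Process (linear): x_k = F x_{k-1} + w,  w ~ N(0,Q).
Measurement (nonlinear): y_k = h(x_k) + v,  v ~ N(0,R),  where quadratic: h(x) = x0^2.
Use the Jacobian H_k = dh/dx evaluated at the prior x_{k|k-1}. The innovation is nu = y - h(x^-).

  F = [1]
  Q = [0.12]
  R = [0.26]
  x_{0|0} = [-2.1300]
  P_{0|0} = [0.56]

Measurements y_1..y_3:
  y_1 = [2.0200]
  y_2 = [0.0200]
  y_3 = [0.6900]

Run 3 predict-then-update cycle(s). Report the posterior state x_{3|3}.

step 1: x^-=[-2.1300]  P^-=[0.6800]  H_jac=[-4.2600]  S=[12.6004]  K=[-0.2299]  nu=[-2.5169]  x^+=[-1.5514]  P^+=[0.0140]
step 2: x^-=[-1.5514]  P^-=[0.1340]  H_jac=[-3.1027]  S=[1.5503]  K=[-0.2682]  nu=[-2.3867]  x^+=[-0.9111]  P^+=[0.0225]
step 3: x^-=[-0.9111]  P^-=[0.1425]  H_jac=[-1.8223]  S=[0.7331]  K=[-0.3541]  nu=[-0.1402]  x^+=[-0.8615]  P^+=[0.0505]

x_post = [-0.8615]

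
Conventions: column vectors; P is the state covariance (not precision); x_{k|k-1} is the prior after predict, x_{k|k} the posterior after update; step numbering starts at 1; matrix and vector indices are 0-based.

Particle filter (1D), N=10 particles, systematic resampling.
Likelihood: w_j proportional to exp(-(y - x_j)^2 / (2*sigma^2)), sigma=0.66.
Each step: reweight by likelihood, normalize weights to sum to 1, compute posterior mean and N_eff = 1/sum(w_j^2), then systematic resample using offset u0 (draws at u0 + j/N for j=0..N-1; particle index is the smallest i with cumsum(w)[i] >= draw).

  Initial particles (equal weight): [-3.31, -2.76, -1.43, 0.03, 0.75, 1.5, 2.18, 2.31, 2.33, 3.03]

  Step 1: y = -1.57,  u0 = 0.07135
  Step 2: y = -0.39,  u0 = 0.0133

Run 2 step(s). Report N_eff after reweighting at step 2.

step 1: w=[0.0246, 0.1561, 0.7756, 0.0420, 0.0016, 0.0000, 0.0000, 0.0000, 0.0000, 0.0000]  mean=-1.6189  Neff=1.5914  idx=[1, 1, 2, 2, 2, 2, 2, 2, 2, 3]
step 2: w=[0.0006, 0.0006, 0.1017, 0.1017, 0.1017, 0.1017, 0.1017, 0.1017, 0.1017, 0.2873]  mean=-1.0120  Neff=6.4564  idx=[2, 3, 4, 5, 6, 7, 8, 9, 9, 9]

N_eff = 6.4564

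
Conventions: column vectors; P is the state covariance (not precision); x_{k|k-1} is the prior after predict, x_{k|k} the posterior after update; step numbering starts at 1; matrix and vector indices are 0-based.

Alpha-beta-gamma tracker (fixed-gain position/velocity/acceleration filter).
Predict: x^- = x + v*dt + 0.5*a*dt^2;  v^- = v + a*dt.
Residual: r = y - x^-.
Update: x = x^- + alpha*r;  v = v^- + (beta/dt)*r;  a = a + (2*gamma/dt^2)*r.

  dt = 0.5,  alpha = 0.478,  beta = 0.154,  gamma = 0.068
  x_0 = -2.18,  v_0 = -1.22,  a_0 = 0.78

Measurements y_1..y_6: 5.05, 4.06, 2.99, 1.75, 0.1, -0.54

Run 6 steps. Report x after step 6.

x_post = 2.9170

step 1: x_pred=-2.6925  r=7.7425  x^+=1.0084  v^+=1.5547  a^+=4.9919
step 2: x_pred=2.4097  r=1.6502  x^+=3.1986  v^+=4.5589  a^+=5.8897
step 3: x_pred=6.2142  r=-3.2242  x^+=4.6731  v^+=6.5107  a^+=4.1357
step 4: x_pred=8.4454  r=-6.6954  x^+=5.2450  v^+=6.5164  a^+=0.4934
step 5: x_pred=8.5648  r=-8.4648  x^+=4.5186  v^+=4.1559  a^+=-4.1115
step 6: x_pred=6.0826  r=-6.6226  x^+=2.9170  v^+=0.0604  a^+=-7.7142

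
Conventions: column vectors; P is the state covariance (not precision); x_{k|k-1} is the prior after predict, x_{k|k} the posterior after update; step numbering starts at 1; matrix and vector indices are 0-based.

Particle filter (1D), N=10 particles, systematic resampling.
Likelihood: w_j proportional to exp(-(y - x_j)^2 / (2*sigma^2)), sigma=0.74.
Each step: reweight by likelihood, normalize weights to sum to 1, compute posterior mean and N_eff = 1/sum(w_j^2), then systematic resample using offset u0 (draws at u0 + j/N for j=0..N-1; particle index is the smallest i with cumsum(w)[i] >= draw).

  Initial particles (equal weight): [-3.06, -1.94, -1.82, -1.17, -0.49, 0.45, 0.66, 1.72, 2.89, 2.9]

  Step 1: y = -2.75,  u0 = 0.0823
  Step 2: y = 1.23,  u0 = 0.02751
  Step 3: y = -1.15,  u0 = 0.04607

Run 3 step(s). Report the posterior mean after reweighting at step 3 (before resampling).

post_mean = -1.2155

step 1: w=[0.4510, 0.2704, 0.2235, 0.0504, 0.0046, 0.0000, 0.0000, 0.0000, 0.0000, 0.0000]  mean=-2.3726  Neff=3.0393  idx=[0, 0, 0, 0, 1, 1, 1, 2, 2, 3]
step 2: w=[0.0000, 0.0000, 0.0000, 0.0000, 0.0175, 0.0175, 0.0175, 0.0346, 0.0346, 0.8783]  mean=-1.2554  Neff=1.2908  idx=[5, 9, 9, 9, 9, 9, 9, 9, 9, 9]
step 3: w=[0.0591, 0.1045, 0.1045, 0.1045, 0.1045, 0.1045, 0.1045, 0.1045, 0.1045, 0.1045]  mean=-1.2155  Neff=9.8180  idx=[0, 1, 2, 3, 4, 5, 6, 7, 8, 9]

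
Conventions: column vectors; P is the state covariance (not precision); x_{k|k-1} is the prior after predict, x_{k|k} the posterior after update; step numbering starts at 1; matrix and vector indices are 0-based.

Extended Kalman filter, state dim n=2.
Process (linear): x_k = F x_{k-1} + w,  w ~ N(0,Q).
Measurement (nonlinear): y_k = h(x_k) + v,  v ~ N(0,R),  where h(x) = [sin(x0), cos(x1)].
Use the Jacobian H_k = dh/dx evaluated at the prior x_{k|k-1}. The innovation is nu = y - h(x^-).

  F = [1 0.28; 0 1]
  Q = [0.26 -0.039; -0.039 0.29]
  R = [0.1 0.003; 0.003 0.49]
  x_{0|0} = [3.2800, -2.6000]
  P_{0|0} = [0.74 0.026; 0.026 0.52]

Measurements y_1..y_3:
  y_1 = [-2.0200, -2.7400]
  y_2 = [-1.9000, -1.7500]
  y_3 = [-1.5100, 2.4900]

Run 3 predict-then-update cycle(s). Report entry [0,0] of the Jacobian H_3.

H_jac[0,0] = -0.1809

step 1: x^-=[2.5520, -2.6000]  P^-=[1.0553 0.1326; 0.1326 0.8100]  H_jac=[-0.8312 0.0000; 0.0000 0.5155]  S=[0.8291 -0.0538; -0.0538 0.7053]  K=[-1.0570 0.0163; -0.0950 0.5848]  nu=[-2.5760, -1.8831]  x^+=[5.2441, -3.4566]  P^+=[0.1271 0.0093; 0.0093 0.5553]
step 2: x^-=[4.2762, -3.4566]  P^-=[0.4359 0.1258; 0.1258 0.8453]  H_jac=[-0.4225 0.0000; 0.0000 -0.3098]  S=[0.1778 0.0195; 0.0195 0.5712]  K=[-1.0321 -0.0331; -0.2497 -0.4501]  nu=[-0.9936, -0.7992]  x^+=[5.3281, -2.8488]  P^+=[0.2445 0.0623; 0.0623 0.7142]
step 3: x^-=[4.5305, -2.8488]  P^-=[0.5954 0.2233; 0.2233 1.0042]  H_jac=[-0.1809 0.0000; 0.0000 0.2886]  S=[0.1195 -0.0087; -0.0087 0.5736]  K=[-0.8944 0.0988; -0.3018 0.5006]  nu=[-0.5265, 3.4475]  x^+=[5.3420, -0.9640]  P^+=[0.4927 0.1585; 0.1585 0.8469]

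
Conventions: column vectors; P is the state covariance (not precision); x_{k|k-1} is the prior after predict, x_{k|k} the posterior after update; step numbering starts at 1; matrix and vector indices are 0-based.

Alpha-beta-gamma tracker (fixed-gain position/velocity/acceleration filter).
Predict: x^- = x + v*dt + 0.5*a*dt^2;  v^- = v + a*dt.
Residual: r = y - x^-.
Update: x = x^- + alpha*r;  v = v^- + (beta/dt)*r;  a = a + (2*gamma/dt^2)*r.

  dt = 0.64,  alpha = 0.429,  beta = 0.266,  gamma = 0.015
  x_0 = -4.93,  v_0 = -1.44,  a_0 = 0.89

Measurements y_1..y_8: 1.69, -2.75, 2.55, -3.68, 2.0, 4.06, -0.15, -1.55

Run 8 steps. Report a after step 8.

a_post = 0.0372

step 1: x_pred=-5.6693  r=7.3593  x^+=-2.5122  v^+=2.1883  a^+=1.4290
step 2: x_pred=-0.8190  r=-1.9310  x^+=-1.6474  v^+=2.3003  a^+=1.2876
step 3: x_pred=0.0885  r=2.4615  x^+=1.1445  v^+=4.1474  a^+=1.4679
step 4: x_pred=4.0995  r=-7.7795  x^+=0.7621  v^+=1.8535  a^+=0.8981
step 5: x_pred=2.1323  r=-0.1323  x^+=2.0755  v^+=2.3733  a^+=0.8884
step 6: x_pred=3.7764  r=0.2836  x^+=3.8981  v^+=3.0598  a^+=0.9092
step 7: x_pred=6.0425  r=-6.1925  x^+=3.3859  v^+=1.0679  a^+=0.4556
step 8: x_pred=4.1627  r=-5.7127  x^+=1.7119  v^+=-1.0149  a^+=0.0372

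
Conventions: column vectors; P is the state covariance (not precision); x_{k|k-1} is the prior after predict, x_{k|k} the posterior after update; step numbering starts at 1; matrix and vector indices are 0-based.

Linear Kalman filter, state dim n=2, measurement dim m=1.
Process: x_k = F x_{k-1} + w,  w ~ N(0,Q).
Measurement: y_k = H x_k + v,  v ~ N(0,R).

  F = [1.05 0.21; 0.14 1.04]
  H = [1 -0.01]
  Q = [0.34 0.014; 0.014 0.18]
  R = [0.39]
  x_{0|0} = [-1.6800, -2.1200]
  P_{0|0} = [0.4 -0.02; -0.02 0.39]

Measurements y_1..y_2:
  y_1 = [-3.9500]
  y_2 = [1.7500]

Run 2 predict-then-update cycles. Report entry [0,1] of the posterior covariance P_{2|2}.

step 1: x^-=[-2.2092, -2.4400]  P^-=[0.7894 0.1355; 0.1355 0.6038]  S=[1.1767]  K=[0.6697; 0.1101]  nu=[-1.7652]  x^+=[-3.3913, -2.6343]  P^+=[0.2617 0.0488; 0.0488 0.5896]
step 2: x^-=[-4.1141, -3.2144]  P^-=[0.6760 0.2360; 0.2360 0.8370]  S=[1.0614]  K=[0.6347; 0.2144]  nu=[5.8319]  x^+=[-0.4126, -1.9638]  P^+=[0.2484 0.0915; 0.0915 0.7882]

P_post[0,1] = 0.0915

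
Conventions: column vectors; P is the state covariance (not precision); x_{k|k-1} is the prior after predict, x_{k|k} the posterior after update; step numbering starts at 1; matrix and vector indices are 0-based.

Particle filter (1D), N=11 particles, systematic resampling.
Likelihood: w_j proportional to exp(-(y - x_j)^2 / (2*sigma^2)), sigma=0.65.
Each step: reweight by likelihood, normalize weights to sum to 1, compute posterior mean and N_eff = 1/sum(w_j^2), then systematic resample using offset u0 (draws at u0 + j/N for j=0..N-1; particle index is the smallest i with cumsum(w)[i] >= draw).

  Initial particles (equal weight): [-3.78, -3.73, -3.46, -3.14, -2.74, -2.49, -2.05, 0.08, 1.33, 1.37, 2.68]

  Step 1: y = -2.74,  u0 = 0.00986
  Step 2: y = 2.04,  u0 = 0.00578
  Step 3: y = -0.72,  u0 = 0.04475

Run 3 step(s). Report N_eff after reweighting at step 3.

N_eff = 10.3610

step 1: w=[0.0624, 0.0703, 0.1214, 0.1856, 0.2243, 0.2083, 0.1277, 0.0000, 0.0000, 0.0000, 0.0000]  mean=-2.8959  Neff=5.9516  idx=[0, 1, 2, 3, 3, 4, 4, 4, 5, 5, 6]
step 2: w=[0.0000, 0.0000, 0.0000, 0.0000, 0.0000, 0.0007, 0.0007, 0.0007, 0.0110, 0.0110, 0.9760]  mean=-2.0611  Neff=1.0496  idx=[8, 10, 10, 10, 10, 10, 10, 10, 10, 10, 10]
step 3: w=[0.0195, 0.0980, 0.0980, 0.0980, 0.0980, 0.0980, 0.0980, 0.0980, 0.0980, 0.0980, 0.0980]  mean=-2.0586  Neff=10.3610  idx=[1, 2, 3, 4, 4, 5, 6, 7, 8, 9, 10]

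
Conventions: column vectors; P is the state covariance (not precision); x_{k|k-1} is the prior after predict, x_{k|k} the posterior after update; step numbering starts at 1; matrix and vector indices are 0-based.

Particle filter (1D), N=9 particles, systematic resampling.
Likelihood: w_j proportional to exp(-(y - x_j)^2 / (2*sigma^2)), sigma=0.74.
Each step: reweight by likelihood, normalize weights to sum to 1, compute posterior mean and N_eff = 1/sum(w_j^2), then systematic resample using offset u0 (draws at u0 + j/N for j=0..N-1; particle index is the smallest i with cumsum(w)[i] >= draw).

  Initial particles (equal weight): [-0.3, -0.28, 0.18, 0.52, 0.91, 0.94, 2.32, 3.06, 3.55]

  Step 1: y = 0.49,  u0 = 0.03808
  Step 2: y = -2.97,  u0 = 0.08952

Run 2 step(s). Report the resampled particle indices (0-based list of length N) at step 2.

step 1: w=[0.1180, 0.1214, 0.1910, 0.2084, 0.1775, 0.1734, 0.0098, 0.0005, 0.0000]  mean=0.4223  Neff=5.8742  idx=[0, 1, 2, 2, 3, 3, 4, 4, 5]
step 2: w=[0.4797, 0.4350, 0.0374, 0.0374, 0.0048, 0.0048, 0.0003, 0.0003, 0.0003]  mean=-0.2464  Neff=2.3689  idx=[0, 0, 0, 0, 1, 1, 1, 1, 3]

resampled_idx = [0, 0, 0, 0, 1, 1, 1, 1, 3]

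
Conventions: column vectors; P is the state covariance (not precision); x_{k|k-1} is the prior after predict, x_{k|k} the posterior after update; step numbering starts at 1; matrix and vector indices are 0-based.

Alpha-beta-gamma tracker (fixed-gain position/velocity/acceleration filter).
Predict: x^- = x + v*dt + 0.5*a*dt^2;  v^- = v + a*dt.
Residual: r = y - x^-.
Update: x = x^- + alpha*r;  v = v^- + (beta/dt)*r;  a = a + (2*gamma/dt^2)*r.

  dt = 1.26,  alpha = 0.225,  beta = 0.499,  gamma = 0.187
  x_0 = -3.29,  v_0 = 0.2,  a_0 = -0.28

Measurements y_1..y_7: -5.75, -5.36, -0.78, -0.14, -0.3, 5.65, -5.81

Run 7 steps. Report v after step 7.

v_post = -2.5087

step 1: x_pred=-3.2603  r=-2.4897  x^+=-3.8205  v^+=-1.1388  a^+=-0.8665
step 2: x_pred=-5.9432  r=0.5832  x^+=-5.8120  v^+=-1.9997  a^+=-0.7291
step 3: x_pred=-8.9103  r=8.1303  x^+=-7.0810  v^+=0.3015  a^+=1.1862
step 4: x_pred=-5.7595  r=5.6195  x^+=-4.4951  v^+=4.0216  a^+=2.5100
step 5: x_pred=2.5645  r=-2.8645  x^+=1.9200  v^+=6.0498  a^+=1.8352
step 6: x_pred=10.9995  r=-5.3495  x^+=9.7959  v^+=6.2435  a^+=0.5750
step 7: x_pred=18.1191  r=-23.9291  x^+=12.7351  v^+=-2.5087  a^+=-5.0621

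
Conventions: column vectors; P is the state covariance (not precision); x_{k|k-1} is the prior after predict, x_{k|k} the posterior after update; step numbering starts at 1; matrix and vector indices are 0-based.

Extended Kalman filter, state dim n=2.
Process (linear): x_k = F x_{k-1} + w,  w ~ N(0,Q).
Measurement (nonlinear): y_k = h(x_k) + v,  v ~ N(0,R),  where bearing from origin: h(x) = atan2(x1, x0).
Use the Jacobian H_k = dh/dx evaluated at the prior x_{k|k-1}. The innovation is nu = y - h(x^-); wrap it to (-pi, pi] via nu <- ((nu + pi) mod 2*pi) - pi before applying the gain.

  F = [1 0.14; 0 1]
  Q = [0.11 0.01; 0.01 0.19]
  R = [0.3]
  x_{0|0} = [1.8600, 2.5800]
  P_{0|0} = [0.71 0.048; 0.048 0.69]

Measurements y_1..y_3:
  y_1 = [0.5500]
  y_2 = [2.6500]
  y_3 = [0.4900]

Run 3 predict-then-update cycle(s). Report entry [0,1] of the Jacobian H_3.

H_jac[0,1] = 0.1496

step 1: x^-=[2.2212, 2.5800]  P^-=[0.8470 0.1546; 0.1546 0.8800]  H_jac=[-0.2226 0.1916]  S=[0.3611]  K=[-0.4401; 0.3717]  nu=[-0.3100]  x^+=[2.3576, 2.4648]  P^+=[0.7770 0.2137; 0.2137 0.8301]
step 2: x^-=[2.7027, 2.4648]  P^-=[0.9631 0.3399; 0.3399 1.0201]  H_jac=[-0.1842 0.2020]  S=[0.3490]  K=[-0.3116; 0.4110]  nu=[1.9106]  x^+=[2.1072, 3.2500]  P^+=[0.9292 0.3846; 0.3846 0.9611]
step 3: x^-=[2.5623, 3.2500]  P^-=[1.1658 0.5292; 0.5292 1.1511]  H_jac=[-0.1898 0.1496]  S=[0.3377]  K=[-0.4206; 0.2126]  nu=[-0.4132]  x^+=[2.7361, 3.1622]  P^+=[1.1060 0.5594; 0.5594 1.1359]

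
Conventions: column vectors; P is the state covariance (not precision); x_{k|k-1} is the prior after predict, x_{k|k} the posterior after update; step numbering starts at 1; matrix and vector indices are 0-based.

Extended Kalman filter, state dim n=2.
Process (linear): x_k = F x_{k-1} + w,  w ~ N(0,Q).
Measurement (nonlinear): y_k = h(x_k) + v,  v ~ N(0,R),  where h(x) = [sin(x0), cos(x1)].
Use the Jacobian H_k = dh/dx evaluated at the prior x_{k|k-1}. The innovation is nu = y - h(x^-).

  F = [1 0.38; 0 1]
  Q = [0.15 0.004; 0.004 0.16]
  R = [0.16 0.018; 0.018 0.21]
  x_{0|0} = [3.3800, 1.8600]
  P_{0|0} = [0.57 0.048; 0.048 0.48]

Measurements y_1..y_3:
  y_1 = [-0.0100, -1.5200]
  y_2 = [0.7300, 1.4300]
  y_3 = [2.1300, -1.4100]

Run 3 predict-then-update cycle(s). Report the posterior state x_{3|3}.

step 1: x^-=[4.0868, 1.8600]  P^-=[0.8258 0.2344; 0.2344 0.6400]  H_jac=[-0.5856 0.0000; 0.0000 -0.9585]  S=[0.4432 0.1496; 0.1496 0.7979]  K=[-1.0634 -0.0822; -0.0537 -0.7587]  nu=[0.8006, -1.2348]  x^+=[3.3370, 2.7539]  P^+=[0.2931 0.0380; 0.0380 0.1672]
step 2: x^-=[4.3834, 2.7539]  P^-=[0.4961 0.1055; 0.1055 0.3272]  H_jac=[-0.3231 0.0000; 0.0000 -0.3781]  S=[0.2118 0.0309; 0.0309 0.2568]  K=[-0.7472 -0.0655; -0.0923 -0.4707]  nu=[1.6764, 2.3558]  x^+=[2.9765, 1.4901]  P^+=[0.3737 0.0720; 0.0720 0.2658]
step 3: x^-=[3.5427, 1.4901]  P^-=[0.6168 0.1770; 0.1770 0.4258]  H_jac=[-0.9206 0.0000; 0.0000 -0.9967]  S=[0.6828 0.1804; 0.1804 0.6331]  K=[-0.8198 -0.0450; -0.0665 -0.6515]  nu=[2.5204, -1.4906]  x^+=[1.5436, 2.2937]  P^+=[0.1434 0.0243; 0.0243 0.1385]

x_post = [1.5436, 2.2937]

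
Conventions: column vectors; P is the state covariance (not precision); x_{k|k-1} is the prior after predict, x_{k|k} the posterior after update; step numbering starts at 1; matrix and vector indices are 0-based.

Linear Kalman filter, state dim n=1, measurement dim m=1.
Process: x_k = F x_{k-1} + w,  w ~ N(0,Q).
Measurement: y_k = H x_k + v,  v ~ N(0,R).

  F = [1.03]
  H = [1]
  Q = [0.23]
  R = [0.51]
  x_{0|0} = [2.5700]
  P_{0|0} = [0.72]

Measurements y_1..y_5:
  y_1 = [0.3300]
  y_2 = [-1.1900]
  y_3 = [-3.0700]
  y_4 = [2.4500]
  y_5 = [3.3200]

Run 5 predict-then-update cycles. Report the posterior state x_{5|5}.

x_post = [1.8424]

step 1: x^-=[2.6471]  P^-=[0.9938]  S=[1.5038]  K=[0.6609]  nu=[-2.3171]  x^+=[1.1158]  P^+=[0.3370]
step 2: x^-=[1.1493]  P^-=[0.5876]  S=[1.0976]  K=[0.5353]  nu=[-2.3393]  x^+=[-0.1030]  P^+=[0.2730]
step 3: x^-=[-0.1061]  P^-=[0.5196]  S=[1.0296]  K=[0.5047]  nu=[-2.9639]  x^+=[-1.6019]  P^+=[0.2574]
step 4: x^-=[-1.6500]  P^-=[0.5031]  S=[1.0131]  K=[0.4966]  nu=[4.1000]  x^+=[0.3860]  P^+=[0.2533]
step 5: x^-=[0.3975]  P^-=[0.4987]  S=[1.0087]  K=[0.4944]  nu=[2.9225]  x^+=[1.8424]  P^+=[0.2521]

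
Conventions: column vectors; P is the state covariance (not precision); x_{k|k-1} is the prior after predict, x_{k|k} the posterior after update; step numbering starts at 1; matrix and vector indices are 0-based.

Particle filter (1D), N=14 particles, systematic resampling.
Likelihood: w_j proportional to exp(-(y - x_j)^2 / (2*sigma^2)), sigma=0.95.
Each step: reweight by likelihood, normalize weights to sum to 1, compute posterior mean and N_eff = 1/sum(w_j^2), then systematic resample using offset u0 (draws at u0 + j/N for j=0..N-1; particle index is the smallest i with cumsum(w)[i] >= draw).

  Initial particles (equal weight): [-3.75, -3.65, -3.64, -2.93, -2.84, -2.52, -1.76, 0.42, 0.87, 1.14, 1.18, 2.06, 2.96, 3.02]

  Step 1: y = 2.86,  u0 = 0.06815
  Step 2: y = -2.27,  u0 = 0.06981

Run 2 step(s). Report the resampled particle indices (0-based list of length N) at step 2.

resampled_idx = [0, 0, 0, 0, 0, 0, 0, 1, 1, 1, 1, 1, 1, 4]

step 1: w=[0.0000, 0.0000, 0.0000, 0.0000, 0.0000, 0.0000, 0.0000, 0.0114, 0.0345, 0.0600, 0.0647, 0.2169, 0.3075, 0.3049]  mean=2.4575  Neff=4.1036  idx=[9, 10, 11, 11, 11, 12, 12, 12, 12, 13, 13, 13, 13, 13]
step 2: w=[0.5213, 0.4478, 0.0101, 0.0101, 0.0101, 0.0001, 0.0001, 0.0001, 0.0001, 0.0001, 0.0001, 0.0001, 0.0001, 0.0001]  mean=1.1869  Neff=2.1161  idx=[0, 0, 0, 0, 0, 0, 0, 1, 1, 1, 1, 1, 1, 4]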